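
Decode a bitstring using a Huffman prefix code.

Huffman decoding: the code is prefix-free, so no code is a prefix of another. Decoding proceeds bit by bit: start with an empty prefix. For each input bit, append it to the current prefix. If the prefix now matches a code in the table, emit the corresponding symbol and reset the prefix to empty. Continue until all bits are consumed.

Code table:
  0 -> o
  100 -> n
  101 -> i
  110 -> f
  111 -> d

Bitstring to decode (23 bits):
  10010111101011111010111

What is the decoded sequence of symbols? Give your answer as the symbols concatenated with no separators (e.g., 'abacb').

Answer: nidoidiod

Derivation:
Bit 0: prefix='1' (no match yet)
Bit 1: prefix='10' (no match yet)
Bit 2: prefix='100' -> emit 'n', reset
Bit 3: prefix='1' (no match yet)
Bit 4: prefix='10' (no match yet)
Bit 5: prefix='101' -> emit 'i', reset
Bit 6: prefix='1' (no match yet)
Bit 7: prefix='11' (no match yet)
Bit 8: prefix='111' -> emit 'd', reset
Bit 9: prefix='0' -> emit 'o', reset
Bit 10: prefix='1' (no match yet)
Bit 11: prefix='10' (no match yet)
Bit 12: prefix='101' -> emit 'i', reset
Bit 13: prefix='1' (no match yet)
Bit 14: prefix='11' (no match yet)
Bit 15: prefix='111' -> emit 'd', reset
Bit 16: prefix='1' (no match yet)
Bit 17: prefix='10' (no match yet)
Bit 18: prefix='101' -> emit 'i', reset
Bit 19: prefix='0' -> emit 'o', reset
Bit 20: prefix='1' (no match yet)
Bit 21: prefix='11' (no match yet)
Bit 22: prefix='111' -> emit 'd', reset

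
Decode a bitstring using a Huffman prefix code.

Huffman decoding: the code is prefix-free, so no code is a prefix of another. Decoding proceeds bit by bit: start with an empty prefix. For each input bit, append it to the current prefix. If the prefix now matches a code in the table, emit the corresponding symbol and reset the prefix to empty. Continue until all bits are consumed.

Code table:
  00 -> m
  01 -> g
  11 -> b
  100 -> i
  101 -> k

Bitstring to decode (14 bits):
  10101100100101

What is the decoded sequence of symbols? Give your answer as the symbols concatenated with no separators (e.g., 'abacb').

Answer: kgiik

Derivation:
Bit 0: prefix='1' (no match yet)
Bit 1: prefix='10' (no match yet)
Bit 2: prefix='101' -> emit 'k', reset
Bit 3: prefix='0' (no match yet)
Bit 4: prefix='01' -> emit 'g', reset
Bit 5: prefix='1' (no match yet)
Bit 6: prefix='10' (no match yet)
Bit 7: prefix='100' -> emit 'i', reset
Bit 8: prefix='1' (no match yet)
Bit 9: prefix='10' (no match yet)
Bit 10: prefix='100' -> emit 'i', reset
Bit 11: prefix='1' (no match yet)
Bit 12: prefix='10' (no match yet)
Bit 13: prefix='101' -> emit 'k', reset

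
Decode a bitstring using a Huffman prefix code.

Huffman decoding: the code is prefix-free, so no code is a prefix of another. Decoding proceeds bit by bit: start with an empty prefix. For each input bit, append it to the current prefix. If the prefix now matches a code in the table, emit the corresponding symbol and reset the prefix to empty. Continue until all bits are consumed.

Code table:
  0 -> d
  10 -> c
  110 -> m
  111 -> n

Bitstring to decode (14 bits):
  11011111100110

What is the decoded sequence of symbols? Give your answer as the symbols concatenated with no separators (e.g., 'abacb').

Bit 0: prefix='1' (no match yet)
Bit 1: prefix='11' (no match yet)
Bit 2: prefix='110' -> emit 'm', reset
Bit 3: prefix='1' (no match yet)
Bit 4: prefix='11' (no match yet)
Bit 5: prefix='111' -> emit 'n', reset
Bit 6: prefix='1' (no match yet)
Bit 7: prefix='11' (no match yet)
Bit 8: prefix='111' -> emit 'n', reset
Bit 9: prefix='0' -> emit 'd', reset
Bit 10: prefix='0' -> emit 'd', reset
Bit 11: prefix='1' (no match yet)
Bit 12: prefix='11' (no match yet)
Bit 13: prefix='110' -> emit 'm', reset

Answer: mnnddm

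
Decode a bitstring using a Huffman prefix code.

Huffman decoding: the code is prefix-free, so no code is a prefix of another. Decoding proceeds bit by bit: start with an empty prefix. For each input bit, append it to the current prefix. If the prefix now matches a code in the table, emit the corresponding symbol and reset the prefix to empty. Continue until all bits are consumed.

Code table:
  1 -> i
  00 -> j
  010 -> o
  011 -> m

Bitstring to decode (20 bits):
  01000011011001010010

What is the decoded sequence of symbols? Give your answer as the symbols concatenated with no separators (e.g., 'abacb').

Answer: ojmmjioo

Derivation:
Bit 0: prefix='0' (no match yet)
Bit 1: prefix='01' (no match yet)
Bit 2: prefix='010' -> emit 'o', reset
Bit 3: prefix='0' (no match yet)
Bit 4: prefix='00' -> emit 'j', reset
Bit 5: prefix='0' (no match yet)
Bit 6: prefix='01' (no match yet)
Bit 7: prefix='011' -> emit 'm', reset
Bit 8: prefix='0' (no match yet)
Bit 9: prefix='01' (no match yet)
Bit 10: prefix='011' -> emit 'm', reset
Bit 11: prefix='0' (no match yet)
Bit 12: prefix='00' -> emit 'j', reset
Bit 13: prefix='1' -> emit 'i', reset
Bit 14: prefix='0' (no match yet)
Bit 15: prefix='01' (no match yet)
Bit 16: prefix='010' -> emit 'o', reset
Bit 17: prefix='0' (no match yet)
Bit 18: prefix='01' (no match yet)
Bit 19: prefix='010' -> emit 'o', reset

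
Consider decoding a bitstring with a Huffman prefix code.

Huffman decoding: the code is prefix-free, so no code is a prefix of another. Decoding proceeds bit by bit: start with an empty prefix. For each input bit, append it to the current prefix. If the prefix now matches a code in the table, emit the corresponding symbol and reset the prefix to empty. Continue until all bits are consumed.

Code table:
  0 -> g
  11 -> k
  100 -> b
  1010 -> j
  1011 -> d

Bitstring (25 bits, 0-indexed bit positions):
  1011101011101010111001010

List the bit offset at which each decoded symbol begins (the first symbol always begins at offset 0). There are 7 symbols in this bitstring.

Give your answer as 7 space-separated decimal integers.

Bit 0: prefix='1' (no match yet)
Bit 1: prefix='10' (no match yet)
Bit 2: prefix='101' (no match yet)
Bit 3: prefix='1011' -> emit 'd', reset
Bit 4: prefix='1' (no match yet)
Bit 5: prefix='10' (no match yet)
Bit 6: prefix='101' (no match yet)
Bit 7: prefix='1010' -> emit 'j', reset
Bit 8: prefix='1' (no match yet)
Bit 9: prefix='11' -> emit 'k', reset
Bit 10: prefix='1' (no match yet)
Bit 11: prefix='10' (no match yet)
Bit 12: prefix='101' (no match yet)
Bit 13: prefix='1010' -> emit 'j', reset
Bit 14: prefix='1' (no match yet)
Bit 15: prefix='10' (no match yet)
Bit 16: prefix='101' (no match yet)
Bit 17: prefix='1011' -> emit 'd', reset
Bit 18: prefix='1' (no match yet)
Bit 19: prefix='10' (no match yet)
Bit 20: prefix='100' -> emit 'b', reset
Bit 21: prefix='1' (no match yet)
Bit 22: prefix='10' (no match yet)
Bit 23: prefix='101' (no match yet)
Bit 24: prefix='1010' -> emit 'j', reset

Answer: 0 4 8 10 14 18 21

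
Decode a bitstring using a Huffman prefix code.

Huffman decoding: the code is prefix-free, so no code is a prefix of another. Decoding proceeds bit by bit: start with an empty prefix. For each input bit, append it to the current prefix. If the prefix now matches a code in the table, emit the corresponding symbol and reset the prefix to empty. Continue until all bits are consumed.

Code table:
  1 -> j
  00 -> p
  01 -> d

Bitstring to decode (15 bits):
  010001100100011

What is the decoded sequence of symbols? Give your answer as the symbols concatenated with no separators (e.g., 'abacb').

Bit 0: prefix='0' (no match yet)
Bit 1: prefix='01' -> emit 'd', reset
Bit 2: prefix='0' (no match yet)
Bit 3: prefix='00' -> emit 'p', reset
Bit 4: prefix='0' (no match yet)
Bit 5: prefix='01' -> emit 'd', reset
Bit 6: prefix='1' -> emit 'j', reset
Bit 7: prefix='0' (no match yet)
Bit 8: prefix='00' -> emit 'p', reset
Bit 9: prefix='1' -> emit 'j', reset
Bit 10: prefix='0' (no match yet)
Bit 11: prefix='00' -> emit 'p', reset
Bit 12: prefix='0' (no match yet)
Bit 13: prefix='01' -> emit 'd', reset
Bit 14: prefix='1' -> emit 'j', reset

Answer: dpdjpjpdj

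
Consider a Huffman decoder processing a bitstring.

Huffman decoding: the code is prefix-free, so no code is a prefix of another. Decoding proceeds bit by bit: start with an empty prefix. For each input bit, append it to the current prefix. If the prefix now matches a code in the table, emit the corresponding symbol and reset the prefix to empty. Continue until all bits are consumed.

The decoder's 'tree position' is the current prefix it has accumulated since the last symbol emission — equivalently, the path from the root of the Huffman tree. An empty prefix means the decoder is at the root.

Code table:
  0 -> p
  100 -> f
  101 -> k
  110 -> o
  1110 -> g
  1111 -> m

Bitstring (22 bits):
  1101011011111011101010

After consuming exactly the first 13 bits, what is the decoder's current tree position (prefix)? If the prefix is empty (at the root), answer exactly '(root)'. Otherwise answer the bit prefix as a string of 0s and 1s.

Bit 0: prefix='1' (no match yet)
Bit 1: prefix='11' (no match yet)
Bit 2: prefix='110' -> emit 'o', reset
Bit 3: prefix='1' (no match yet)
Bit 4: prefix='10' (no match yet)
Bit 5: prefix='101' -> emit 'k', reset
Bit 6: prefix='1' (no match yet)
Bit 7: prefix='10' (no match yet)
Bit 8: prefix='101' -> emit 'k', reset
Bit 9: prefix='1' (no match yet)
Bit 10: prefix='11' (no match yet)
Bit 11: prefix='111' (no match yet)
Bit 12: prefix='1111' -> emit 'm', reset

Answer: (root)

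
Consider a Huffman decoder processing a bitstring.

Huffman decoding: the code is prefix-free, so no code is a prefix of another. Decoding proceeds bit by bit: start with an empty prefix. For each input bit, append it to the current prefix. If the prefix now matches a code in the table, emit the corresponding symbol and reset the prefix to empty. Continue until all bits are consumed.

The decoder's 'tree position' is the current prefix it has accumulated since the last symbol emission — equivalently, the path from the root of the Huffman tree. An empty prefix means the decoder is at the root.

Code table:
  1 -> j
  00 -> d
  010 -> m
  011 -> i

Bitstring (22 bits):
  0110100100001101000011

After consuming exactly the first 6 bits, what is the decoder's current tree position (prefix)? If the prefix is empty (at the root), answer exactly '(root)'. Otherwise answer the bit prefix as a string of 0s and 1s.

Answer: (root)

Derivation:
Bit 0: prefix='0' (no match yet)
Bit 1: prefix='01' (no match yet)
Bit 2: prefix='011' -> emit 'i', reset
Bit 3: prefix='0' (no match yet)
Bit 4: prefix='01' (no match yet)
Bit 5: prefix='010' -> emit 'm', reset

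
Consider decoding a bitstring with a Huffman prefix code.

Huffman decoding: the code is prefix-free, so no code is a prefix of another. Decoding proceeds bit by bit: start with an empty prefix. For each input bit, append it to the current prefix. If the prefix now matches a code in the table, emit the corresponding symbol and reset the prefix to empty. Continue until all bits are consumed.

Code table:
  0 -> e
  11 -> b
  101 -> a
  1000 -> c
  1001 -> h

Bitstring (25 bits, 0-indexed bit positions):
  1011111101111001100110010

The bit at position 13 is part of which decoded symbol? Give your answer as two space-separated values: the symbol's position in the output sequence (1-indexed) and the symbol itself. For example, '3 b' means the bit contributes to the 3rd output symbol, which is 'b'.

Answer: 6 h

Derivation:
Bit 0: prefix='1' (no match yet)
Bit 1: prefix='10' (no match yet)
Bit 2: prefix='101' -> emit 'a', reset
Bit 3: prefix='1' (no match yet)
Bit 4: prefix='11' -> emit 'b', reset
Bit 5: prefix='1' (no match yet)
Bit 6: prefix='11' -> emit 'b', reset
Bit 7: prefix='1' (no match yet)
Bit 8: prefix='10' (no match yet)
Bit 9: prefix='101' -> emit 'a', reset
Bit 10: prefix='1' (no match yet)
Bit 11: prefix='11' -> emit 'b', reset
Bit 12: prefix='1' (no match yet)
Bit 13: prefix='10' (no match yet)
Bit 14: prefix='100' (no match yet)
Bit 15: prefix='1001' -> emit 'h', reset
Bit 16: prefix='1' (no match yet)
Bit 17: prefix='10' (no match yet)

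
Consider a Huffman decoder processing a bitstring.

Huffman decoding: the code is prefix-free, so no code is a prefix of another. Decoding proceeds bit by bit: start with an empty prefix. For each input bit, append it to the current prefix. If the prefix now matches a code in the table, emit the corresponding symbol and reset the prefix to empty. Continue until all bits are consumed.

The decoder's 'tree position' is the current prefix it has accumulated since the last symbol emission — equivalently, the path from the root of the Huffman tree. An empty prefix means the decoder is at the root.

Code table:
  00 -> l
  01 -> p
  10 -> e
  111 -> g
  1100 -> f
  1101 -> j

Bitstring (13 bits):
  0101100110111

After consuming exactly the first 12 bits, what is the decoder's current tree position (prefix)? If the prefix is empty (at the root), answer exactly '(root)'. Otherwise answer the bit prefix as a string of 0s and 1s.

Answer: 11

Derivation:
Bit 0: prefix='0' (no match yet)
Bit 1: prefix='01' -> emit 'p', reset
Bit 2: prefix='0' (no match yet)
Bit 3: prefix='01' -> emit 'p', reset
Bit 4: prefix='1' (no match yet)
Bit 5: prefix='10' -> emit 'e', reset
Bit 6: prefix='0' (no match yet)
Bit 7: prefix='01' -> emit 'p', reset
Bit 8: prefix='1' (no match yet)
Bit 9: prefix='10' -> emit 'e', reset
Bit 10: prefix='1' (no match yet)
Bit 11: prefix='11' (no match yet)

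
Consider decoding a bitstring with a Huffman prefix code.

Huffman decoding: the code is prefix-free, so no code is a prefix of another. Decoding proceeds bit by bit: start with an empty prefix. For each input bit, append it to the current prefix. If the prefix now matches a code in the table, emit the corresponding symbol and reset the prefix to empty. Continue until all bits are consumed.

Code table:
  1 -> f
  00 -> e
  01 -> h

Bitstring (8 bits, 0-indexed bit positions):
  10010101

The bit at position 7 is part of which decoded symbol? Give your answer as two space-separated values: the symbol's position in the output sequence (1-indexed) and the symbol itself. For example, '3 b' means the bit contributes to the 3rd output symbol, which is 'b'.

Answer: 5 h

Derivation:
Bit 0: prefix='1' -> emit 'f', reset
Bit 1: prefix='0' (no match yet)
Bit 2: prefix='00' -> emit 'e', reset
Bit 3: prefix='1' -> emit 'f', reset
Bit 4: prefix='0' (no match yet)
Bit 5: prefix='01' -> emit 'h', reset
Bit 6: prefix='0' (no match yet)
Bit 7: prefix='01' -> emit 'h', reset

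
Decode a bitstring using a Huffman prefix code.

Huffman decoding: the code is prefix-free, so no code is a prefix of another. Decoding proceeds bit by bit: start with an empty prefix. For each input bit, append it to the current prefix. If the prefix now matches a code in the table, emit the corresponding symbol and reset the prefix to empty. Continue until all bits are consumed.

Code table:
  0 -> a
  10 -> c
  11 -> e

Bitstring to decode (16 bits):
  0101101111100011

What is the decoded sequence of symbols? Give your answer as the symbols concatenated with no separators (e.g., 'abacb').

Bit 0: prefix='0' -> emit 'a', reset
Bit 1: prefix='1' (no match yet)
Bit 2: prefix='10' -> emit 'c', reset
Bit 3: prefix='1' (no match yet)
Bit 4: prefix='11' -> emit 'e', reset
Bit 5: prefix='0' -> emit 'a', reset
Bit 6: prefix='1' (no match yet)
Bit 7: prefix='11' -> emit 'e', reset
Bit 8: prefix='1' (no match yet)
Bit 9: prefix='11' -> emit 'e', reset
Bit 10: prefix='1' (no match yet)
Bit 11: prefix='10' -> emit 'c', reset
Bit 12: prefix='0' -> emit 'a', reset
Bit 13: prefix='0' -> emit 'a', reset
Bit 14: prefix='1' (no match yet)
Bit 15: prefix='11' -> emit 'e', reset

Answer: aceaeecaae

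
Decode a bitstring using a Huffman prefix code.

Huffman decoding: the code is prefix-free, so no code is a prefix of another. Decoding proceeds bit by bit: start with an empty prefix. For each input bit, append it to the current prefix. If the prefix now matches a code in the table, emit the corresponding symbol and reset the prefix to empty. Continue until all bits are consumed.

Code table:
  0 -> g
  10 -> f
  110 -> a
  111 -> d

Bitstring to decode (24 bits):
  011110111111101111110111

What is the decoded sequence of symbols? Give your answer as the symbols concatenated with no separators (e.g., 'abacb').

Answer: gdfddfddgd

Derivation:
Bit 0: prefix='0' -> emit 'g', reset
Bit 1: prefix='1' (no match yet)
Bit 2: prefix='11' (no match yet)
Bit 3: prefix='111' -> emit 'd', reset
Bit 4: prefix='1' (no match yet)
Bit 5: prefix='10' -> emit 'f', reset
Bit 6: prefix='1' (no match yet)
Bit 7: prefix='11' (no match yet)
Bit 8: prefix='111' -> emit 'd', reset
Bit 9: prefix='1' (no match yet)
Bit 10: prefix='11' (no match yet)
Bit 11: prefix='111' -> emit 'd', reset
Bit 12: prefix='1' (no match yet)
Bit 13: prefix='10' -> emit 'f', reset
Bit 14: prefix='1' (no match yet)
Bit 15: prefix='11' (no match yet)
Bit 16: prefix='111' -> emit 'd', reset
Bit 17: prefix='1' (no match yet)
Bit 18: prefix='11' (no match yet)
Bit 19: prefix='111' -> emit 'd', reset
Bit 20: prefix='0' -> emit 'g', reset
Bit 21: prefix='1' (no match yet)
Bit 22: prefix='11' (no match yet)
Bit 23: prefix='111' -> emit 'd', reset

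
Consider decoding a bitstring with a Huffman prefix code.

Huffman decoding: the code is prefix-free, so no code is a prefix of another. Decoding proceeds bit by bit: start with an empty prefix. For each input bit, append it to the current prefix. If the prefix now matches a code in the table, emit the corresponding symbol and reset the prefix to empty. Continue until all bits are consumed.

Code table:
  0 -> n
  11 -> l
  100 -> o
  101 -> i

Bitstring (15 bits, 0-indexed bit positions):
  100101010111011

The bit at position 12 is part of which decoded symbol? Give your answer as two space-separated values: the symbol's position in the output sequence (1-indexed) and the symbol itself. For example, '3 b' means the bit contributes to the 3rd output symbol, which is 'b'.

Bit 0: prefix='1' (no match yet)
Bit 1: prefix='10' (no match yet)
Bit 2: prefix='100' -> emit 'o', reset
Bit 3: prefix='1' (no match yet)
Bit 4: prefix='10' (no match yet)
Bit 5: prefix='101' -> emit 'i', reset
Bit 6: prefix='0' -> emit 'n', reset
Bit 7: prefix='1' (no match yet)
Bit 8: prefix='10' (no match yet)
Bit 9: prefix='101' -> emit 'i', reset
Bit 10: prefix='1' (no match yet)
Bit 11: prefix='11' -> emit 'l', reset
Bit 12: prefix='0' -> emit 'n', reset
Bit 13: prefix='1' (no match yet)
Bit 14: prefix='11' -> emit 'l', reset

Answer: 6 n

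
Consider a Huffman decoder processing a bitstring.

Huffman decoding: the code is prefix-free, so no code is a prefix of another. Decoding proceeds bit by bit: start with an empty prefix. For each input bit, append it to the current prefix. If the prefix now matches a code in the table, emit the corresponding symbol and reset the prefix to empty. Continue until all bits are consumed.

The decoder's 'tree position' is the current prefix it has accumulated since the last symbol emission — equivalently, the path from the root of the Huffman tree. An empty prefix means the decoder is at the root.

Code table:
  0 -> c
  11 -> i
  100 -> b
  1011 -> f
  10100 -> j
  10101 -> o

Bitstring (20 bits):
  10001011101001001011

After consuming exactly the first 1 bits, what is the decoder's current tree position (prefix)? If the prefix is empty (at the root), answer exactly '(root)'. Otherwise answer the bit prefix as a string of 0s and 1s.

Answer: 1

Derivation:
Bit 0: prefix='1' (no match yet)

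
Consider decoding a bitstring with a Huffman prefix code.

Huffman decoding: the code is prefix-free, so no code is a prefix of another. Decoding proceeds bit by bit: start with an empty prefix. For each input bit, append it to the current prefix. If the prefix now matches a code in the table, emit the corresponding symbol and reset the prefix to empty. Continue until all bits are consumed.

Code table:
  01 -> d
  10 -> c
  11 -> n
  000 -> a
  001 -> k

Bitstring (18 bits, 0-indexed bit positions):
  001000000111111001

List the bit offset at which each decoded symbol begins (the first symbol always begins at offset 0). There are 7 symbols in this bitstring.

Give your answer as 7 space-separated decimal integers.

Bit 0: prefix='0' (no match yet)
Bit 1: prefix='00' (no match yet)
Bit 2: prefix='001' -> emit 'k', reset
Bit 3: prefix='0' (no match yet)
Bit 4: prefix='00' (no match yet)
Bit 5: prefix='000' -> emit 'a', reset
Bit 6: prefix='0' (no match yet)
Bit 7: prefix='00' (no match yet)
Bit 8: prefix='000' -> emit 'a', reset
Bit 9: prefix='1' (no match yet)
Bit 10: prefix='11' -> emit 'n', reset
Bit 11: prefix='1' (no match yet)
Bit 12: prefix='11' -> emit 'n', reset
Bit 13: prefix='1' (no match yet)
Bit 14: prefix='11' -> emit 'n', reset
Bit 15: prefix='0' (no match yet)
Bit 16: prefix='00' (no match yet)
Bit 17: prefix='001' -> emit 'k', reset

Answer: 0 3 6 9 11 13 15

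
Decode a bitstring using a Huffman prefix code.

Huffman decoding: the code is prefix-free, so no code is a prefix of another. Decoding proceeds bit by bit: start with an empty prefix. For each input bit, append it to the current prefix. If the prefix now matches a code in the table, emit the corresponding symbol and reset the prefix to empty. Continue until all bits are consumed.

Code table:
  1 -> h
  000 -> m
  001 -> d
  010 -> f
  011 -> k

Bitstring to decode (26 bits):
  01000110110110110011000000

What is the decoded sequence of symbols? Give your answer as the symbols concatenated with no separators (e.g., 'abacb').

Answer: fdhkkkdhmm

Derivation:
Bit 0: prefix='0' (no match yet)
Bit 1: prefix='01' (no match yet)
Bit 2: prefix='010' -> emit 'f', reset
Bit 3: prefix='0' (no match yet)
Bit 4: prefix='00' (no match yet)
Bit 5: prefix='001' -> emit 'd', reset
Bit 6: prefix='1' -> emit 'h', reset
Bit 7: prefix='0' (no match yet)
Bit 8: prefix='01' (no match yet)
Bit 9: prefix='011' -> emit 'k', reset
Bit 10: prefix='0' (no match yet)
Bit 11: prefix='01' (no match yet)
Bit 12: prefix='011' -> emit 'k', reset
Bit 13: prefix='0' (no match yet)
Bit 14: prefix='01' (no match yet)
Bit 15: prefix='011' -> emit 'k', reset
Bit 16: prefix='0' (no match yet)
Bit 17: prefix='00' (no match yet)
Bit 18: prefix='001' -> emit 'd', reset
Bit 19: prefix='1' -> emit 'h', reset
Bit 20: prefix='0' (no match yet)
Bit 21: prefix='00' (no match yet)
Bit 22: prefix='000' -> emit 'm', reset
Bit 23: prefix='0' (no match yet)
Bit 24: prefix='00' (no match yet)
Bit 25: prefix='000' -> emit 'm', reset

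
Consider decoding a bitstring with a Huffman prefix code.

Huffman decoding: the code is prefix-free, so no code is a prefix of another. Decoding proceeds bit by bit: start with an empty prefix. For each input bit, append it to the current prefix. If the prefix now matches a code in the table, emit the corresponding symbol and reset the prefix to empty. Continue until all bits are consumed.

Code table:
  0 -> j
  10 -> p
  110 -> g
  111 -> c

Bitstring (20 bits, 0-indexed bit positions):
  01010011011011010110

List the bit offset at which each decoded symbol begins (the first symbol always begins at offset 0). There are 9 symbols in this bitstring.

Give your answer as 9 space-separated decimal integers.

Answer: 0 1 3 5 6 9 12 15 17

Derivation:
Bit 0: prefix='0' -> emit 'j', reset
Bit 1: prefix='1' (no match yet)
Bit 2: prefix='10' -> emit 'p', reset
Bit 3: prefix='1' (no match yet)
Bit 4: prefix='10' -> emit 'p', reset
Bit 5: prefix='0' -> emit 'j', reset
Bit 6: prefix='1' (no match yet)
Bit 7: prefix='11' (no match yet)
Bit 8: prefix='110' -> emit 'g', reset
Bit 9: prefix='1' (no match yet)
Bit 10: prefix='11' (no match yet)
Bit 11: prefix='110' -> emit 'g', reset
Bit 12: prefix='1' (no match yet)
Bit 13: prefix='11' (no match yet)
Bit 14: prefix='110' -> emit 'g', reset
Bit 15: prefix='1' (no match yet)
Bit 16: prefix='10' -> emit 'p', reset
Bit 17: prefix='1' (no match yet)
Bit 18: prefix='11' (no match yet)
Bit 19: prefix='110' -> emit 'g', reset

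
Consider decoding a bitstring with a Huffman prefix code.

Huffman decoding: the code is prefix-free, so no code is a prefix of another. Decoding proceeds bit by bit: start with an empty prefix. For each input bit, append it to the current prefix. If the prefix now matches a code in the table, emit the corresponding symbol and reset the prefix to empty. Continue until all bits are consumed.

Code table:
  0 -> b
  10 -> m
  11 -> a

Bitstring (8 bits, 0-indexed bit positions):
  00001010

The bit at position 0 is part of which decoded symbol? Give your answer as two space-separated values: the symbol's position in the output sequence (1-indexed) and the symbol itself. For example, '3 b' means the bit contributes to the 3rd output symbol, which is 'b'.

Bit 0: prefix='0' -> emit 'b', reset
Bit 1: prefix='0' -> emit 'b', reset
Bit 2: prefix='0' -> emit 'b', reset
Bit 3: prefix='0' -> emit 'b', reset
Bit 4: prefix='1' (no match yet)

Answer: 1 b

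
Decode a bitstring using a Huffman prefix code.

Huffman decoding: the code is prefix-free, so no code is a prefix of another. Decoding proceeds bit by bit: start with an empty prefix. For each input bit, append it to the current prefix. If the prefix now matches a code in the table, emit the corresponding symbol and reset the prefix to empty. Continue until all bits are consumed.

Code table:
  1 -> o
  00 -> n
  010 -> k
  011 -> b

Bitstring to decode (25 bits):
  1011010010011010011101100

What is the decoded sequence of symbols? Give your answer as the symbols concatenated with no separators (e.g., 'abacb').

Answer: obkkbkbobn

Derivation:
Bit 0: prefix='1' -> emit 'o', reset
Bit 1: prefix='0' (no match yet)
Bit 2: prefix='01' (no match yet)
Bit 3: prefix='011' -> emit 'b', reset
Bit 4: prefix='0' (no match yet)
Bit 5: prefix='01' (no match yet)
Bit 6: prefix='010' -> emit 'k', reset
Bit 7: prefix='0' (no match yet)
Bit 8: prefix='01' (no match yet)
Bit 9: prefix='010' -> emit 'k', reset
Bit 10: prefix='0' (no match yet)
Bit 11: prefix='01' (no match yet)
Bit 12: prefix='011' -> emit 'b', reset
Bit 13: prefix='0' (no match yet)
Bit 14: prefix='01' (no match yet)
Bit 15: prefix='010' -> emit 'k', reset
Bit 16: prefix='0' (no match yet)
Bit 17: prefix='01' (no match yet)
Bit 18: prefix='011' -> emit 'b', reset
Bit 19: prefix='1' -> emit 'o', reset
Bit 20: prefix='0' (no match yet)
Bit 21: prefix='01' (no match yet)
Bit 22: prefix='011' -> emit 'b', reset
Bit 23: prefix='0' (no match yet)
Bit 24: prefix='00' -> emit 'n', reset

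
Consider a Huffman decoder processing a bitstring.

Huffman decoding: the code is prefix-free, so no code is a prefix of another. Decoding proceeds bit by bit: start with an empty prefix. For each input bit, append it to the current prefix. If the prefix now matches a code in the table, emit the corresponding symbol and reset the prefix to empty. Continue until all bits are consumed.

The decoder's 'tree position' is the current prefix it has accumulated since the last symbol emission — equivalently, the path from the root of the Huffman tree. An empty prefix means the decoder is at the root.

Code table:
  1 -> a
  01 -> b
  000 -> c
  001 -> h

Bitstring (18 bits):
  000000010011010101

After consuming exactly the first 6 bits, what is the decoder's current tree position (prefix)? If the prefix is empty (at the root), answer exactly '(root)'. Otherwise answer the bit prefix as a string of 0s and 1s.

Bit 0: prefix='0' (no match yet)
Bit 1: prefix='00' (no match yet)
Bit 2: prefix='000' -> emit 'c', reset
Bit 3: prefix='0' (no match yet)
Bit 4: prefix='00' (no match yet)
Bit 5: prefix='000' -> emit 'c', reset

Answer: (root)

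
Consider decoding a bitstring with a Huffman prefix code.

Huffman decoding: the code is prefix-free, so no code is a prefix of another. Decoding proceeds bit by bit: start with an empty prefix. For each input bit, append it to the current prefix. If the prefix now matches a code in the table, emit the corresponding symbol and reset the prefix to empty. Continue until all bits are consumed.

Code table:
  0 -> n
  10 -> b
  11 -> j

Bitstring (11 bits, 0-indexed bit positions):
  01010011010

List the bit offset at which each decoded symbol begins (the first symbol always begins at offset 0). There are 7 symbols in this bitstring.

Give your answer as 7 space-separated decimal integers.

Bit 0: prefix='0' -> emit 'n', reset
Bit 1: prefix='1' (no match yet)
Bit 2: prefix='10' -> emit 'b', reset
Bit 3: prefix='1' (no match yet)
Bit 4: prefix='10' -> emit 'b', reset
Bit 5: prefix='0' -> emit 'n', reset
Bit 6: prefix='1' (no match yet)
Bit 7: prefix='11' -> emit 'j', reset
Bit 8: prefix='0' -> emit 'n', reset
Bit 9: prefix='1' (no match yet)
Bit 10: prefix='10' -> emit 'b', reset

Answer: 0 1 3 5 6 8 9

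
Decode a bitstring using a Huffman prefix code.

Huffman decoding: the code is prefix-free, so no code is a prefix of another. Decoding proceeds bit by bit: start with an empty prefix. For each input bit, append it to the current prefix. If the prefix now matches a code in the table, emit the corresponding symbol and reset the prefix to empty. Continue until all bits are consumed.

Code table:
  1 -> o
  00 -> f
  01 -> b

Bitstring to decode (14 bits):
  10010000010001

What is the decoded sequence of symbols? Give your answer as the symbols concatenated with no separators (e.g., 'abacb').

Answer: ofoffbfb

Derivation:
Bit 0: prefix='1' -> emit 'o', reset
Bit 1: prefix='0' (no match yet)
Bit 2: prefix='00' -> emit 'f', reset
Bit 3: prefix='1' -> emit 'o', reset
Bit 4: prefix='0' (no match yet)
Bit 5: prefix='00' -> emit 'f', reset
Bit 6: prefix='0' (no match yet)
Bit 7: prefix='00' -> emit 'f', reset
Bit 8: prefix='0' (no match yet)
Bit 9: prefix='01' -> emit 'b', reset
Bit 10: prefix='0' (no match yet)
Bit 11: prefix='00' -> emit 'f', reset
Bit 12: prefix='0' (no match yet)
Bit 13: prefix='01' -> emit 'b', reset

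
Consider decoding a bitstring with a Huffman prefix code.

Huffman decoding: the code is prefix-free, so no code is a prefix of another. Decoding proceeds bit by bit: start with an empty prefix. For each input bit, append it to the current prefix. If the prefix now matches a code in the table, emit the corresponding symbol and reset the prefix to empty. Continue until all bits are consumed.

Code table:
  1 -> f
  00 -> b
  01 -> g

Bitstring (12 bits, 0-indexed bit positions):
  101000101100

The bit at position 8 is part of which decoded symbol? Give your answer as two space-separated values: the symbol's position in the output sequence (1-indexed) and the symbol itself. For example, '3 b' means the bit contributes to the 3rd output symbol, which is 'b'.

Answer: 5 g

Derivation:
Bit 0: prefix='1' -> emit 'f', reset
Bit 1: prefix='0' (no match yet)
Bit 2: prefix='01' -> emit 'g', reset
Bit 3: prefix='0' (no match yet)
Bit 4: prefix='00' -> emit 'b', reset
Bit 5: prefix='0' (no match yet)
Bit 6: prefix='01' -> emit 'g', reset
Bit 7: prefix='0' (no match yet)
Bit 8: prefix='01' -> emit 'g', reset
Bit 9: prefix='1' -> emit 'f', reset
Bit 10: prefix='0' (no match yet)
Bit 11: prefix='00' -> emit 'b', reset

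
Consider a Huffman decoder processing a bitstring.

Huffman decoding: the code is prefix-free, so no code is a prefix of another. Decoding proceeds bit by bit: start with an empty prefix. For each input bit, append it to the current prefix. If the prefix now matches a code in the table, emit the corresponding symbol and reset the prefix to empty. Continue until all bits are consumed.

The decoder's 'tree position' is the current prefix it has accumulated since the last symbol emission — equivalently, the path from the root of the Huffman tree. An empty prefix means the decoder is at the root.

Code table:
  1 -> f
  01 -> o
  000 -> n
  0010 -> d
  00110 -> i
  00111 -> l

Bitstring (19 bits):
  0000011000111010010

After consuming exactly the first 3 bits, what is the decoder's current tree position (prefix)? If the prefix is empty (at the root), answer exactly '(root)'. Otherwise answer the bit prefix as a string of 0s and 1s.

Answer: (root)

Derivation:
Bit 0: prefix='0' (no match yet)
Bit 1: prefix='00' (no match yet)
Bit 2: prefix='000' -> emit 'n', reset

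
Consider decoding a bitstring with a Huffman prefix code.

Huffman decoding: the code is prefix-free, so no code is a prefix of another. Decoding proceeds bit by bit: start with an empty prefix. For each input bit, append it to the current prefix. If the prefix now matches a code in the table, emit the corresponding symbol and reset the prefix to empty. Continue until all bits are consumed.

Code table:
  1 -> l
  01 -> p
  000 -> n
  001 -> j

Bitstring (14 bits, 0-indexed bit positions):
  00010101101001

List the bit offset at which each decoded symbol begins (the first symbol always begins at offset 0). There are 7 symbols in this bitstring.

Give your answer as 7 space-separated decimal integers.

Answer: 0 3 4 6 8 9 11

Derivation:
Bit 0: prefix='0' (no match yet)
Bit 1: prefix='00' (no match yet)
Bit 2: prefix='000' -> emit 'n', reset
Bit 3: prefix='1' -> emit 'l', reset
Bit 4: prefix='0' (no match yet)
Bit 5: prefix='01' -> emit 'p', reset
Bit 6: prefix='0' (no match yet)
Bit 7: prefix='01' -> emit 'p', reset
Bit 8: prefix='1' -> emit 'l', reset
Bit 9: prefix='0' (no match yet)
Bit 10: prefix='01' -> emit 'p', reset
Bit 11: prefix='0' (no match yet)
Bit 12: prefix='00' (no match yet)
Bit 13: prefix='001' -> emit 'j', reset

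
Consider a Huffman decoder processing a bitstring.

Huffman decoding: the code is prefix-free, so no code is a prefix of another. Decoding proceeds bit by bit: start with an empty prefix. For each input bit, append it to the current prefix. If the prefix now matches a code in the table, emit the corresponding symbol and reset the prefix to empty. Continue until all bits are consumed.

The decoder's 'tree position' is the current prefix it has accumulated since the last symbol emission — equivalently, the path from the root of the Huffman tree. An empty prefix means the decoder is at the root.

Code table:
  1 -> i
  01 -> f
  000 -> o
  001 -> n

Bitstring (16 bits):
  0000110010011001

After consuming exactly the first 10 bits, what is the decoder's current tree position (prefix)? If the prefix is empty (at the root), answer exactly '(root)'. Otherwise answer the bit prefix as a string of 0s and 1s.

Bit 0: prefix='0' (no match yet)
Bit 1: prefix='00' (no match yet)
Bit 2: prefix='000' -> emit 'o', reset
Bit 3: prefix='0' (no match yet)
Bit 4: prefix='01' -> emit 'f', reset
Bit 5: prefix='1' -> emit 'i', reset
Bit 6: prefix='0' (no match yet)
Bit 7: prefix='00' (no match yet)
Bit 8: prefix='001' -> emit 'n', reset
Bit 9: prefix='0' (no match yet)

Answer: 0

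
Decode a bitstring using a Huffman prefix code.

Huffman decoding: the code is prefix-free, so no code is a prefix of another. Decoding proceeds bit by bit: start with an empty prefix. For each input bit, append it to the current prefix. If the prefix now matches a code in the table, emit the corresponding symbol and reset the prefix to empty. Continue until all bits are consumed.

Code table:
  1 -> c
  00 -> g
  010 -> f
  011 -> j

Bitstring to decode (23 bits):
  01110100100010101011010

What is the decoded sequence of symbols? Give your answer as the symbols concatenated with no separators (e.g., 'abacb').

Answer: jcffgcfcjf

Derivation:
Bit 0: prefix='0' (no match yet)
Bit 1: prefix='01' (no match yet)
Bit 2: prefix='011' -> emit 'j', reset
Bit 3: prefix='1' -> emit 'c', reset
Bit 4: prefix='0' (no match yet)
Bit 5: prefix='01' (no match yet)
Bit 6: prefix='010' -> emit 'f', reset
Bit 7: prefix='0' (no match yet)
Bit 8: prefix='01' (no match yet)
Bit 9: prefix='010' -> emit 'f', reset
Bit 10: prefix='0' (no match yet)
Bit 11: prefix='00' -> emit 'g', reset
Bit 12: prefix='1' -> emit 'c', reset
Bit 13: prefix='0' (no match yet)
Bit 14: prefix='01' (no match yet)
Bit 15: prefix='010' -> emit 'f', reset
Bit 16: prefix='1' -> emit 'c', reset
Bit 17: prefix='0' (no match yet)
Bit 18: prefix='01' (no match yet)
Bit 19: prefix='011' -> emit 'j', reset
Bit 20: prefix='0' (no match yet)
Bit 21: prefix='01' (no match yet)
Bit 22: prefix='010' -> emit 'f', reset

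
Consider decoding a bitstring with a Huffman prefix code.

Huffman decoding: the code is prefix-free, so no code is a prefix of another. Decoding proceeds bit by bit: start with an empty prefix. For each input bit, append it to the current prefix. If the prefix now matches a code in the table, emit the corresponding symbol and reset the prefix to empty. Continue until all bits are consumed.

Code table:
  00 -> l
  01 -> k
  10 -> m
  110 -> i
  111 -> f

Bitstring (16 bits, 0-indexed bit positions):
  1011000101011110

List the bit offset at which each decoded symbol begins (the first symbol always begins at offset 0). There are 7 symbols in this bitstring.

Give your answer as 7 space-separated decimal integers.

Answer: 0 2 5 7 9 11 14

Derivation:
Bit 0: prefix='1' (no match yet)
Bit 1: prefix='10' -> emit 'm', reset
Bit 2: prefix='1' (no match yet)
Bit 3: prefix='11' (no match yet)
Bit 4: prefix='110' -> emit 'i', reset
Bit 5: prefix='0' (no match yet)
Bit 6: prefix='00' -> emit 'l', reset
Bit 7: prefix='1' (no match yet)
Bit 8: prefix='10' -> emit 'm', reset
Bit 9: prefix='1' (no match yet)
Bit 10: prefix='10' -> emit 'm', reset
Bit 11: prefix='1' (no match yet)
Bit 12: prefix='11' (no match yet)
Bit 13: prefix='111' -> emit 'f', reset
Bit 14: prefix='1' (no match yet)
Bit 15: prefix='10' -> emit 'm', reset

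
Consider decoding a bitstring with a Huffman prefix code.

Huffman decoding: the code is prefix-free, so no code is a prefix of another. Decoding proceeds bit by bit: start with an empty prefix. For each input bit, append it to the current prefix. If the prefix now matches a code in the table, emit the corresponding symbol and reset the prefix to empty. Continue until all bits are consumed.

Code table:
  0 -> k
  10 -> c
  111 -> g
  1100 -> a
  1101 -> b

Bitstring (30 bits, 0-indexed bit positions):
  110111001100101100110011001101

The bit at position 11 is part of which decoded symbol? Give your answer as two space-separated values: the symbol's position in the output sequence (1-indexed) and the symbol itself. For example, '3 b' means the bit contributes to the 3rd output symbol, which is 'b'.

Bit 0: prefix='1' (no match yet)
Bit 1: prefix='11' (no match yet)
Bit 2: prefix='110' (no match yet)
Bit 3: prefix='1101' -> emit 'b', reset
Bit 4: prefix='1' (no match yet)
Bit 5: prefix='11' (no match yet)
Bit 6: prefix='110' (no match yet)
Bit 7: prefix='1100' -> emit 'a', reset
Bit 8: prefix='1' (no match yet)
Bit 9: prefix='11' (no match yet)
Bit 10: prefix='110' (no match yet)
Bit 11: prefix='1100' -> emit 'a', reset
Bit 12: prefix='1' (no match yet)
Bit 13: prefix='10' -> emit 'c', reset
Bit 14: prefix='1' (no match yet)
Bit 15: prefix='11' (no match yet)

Answer: 3 a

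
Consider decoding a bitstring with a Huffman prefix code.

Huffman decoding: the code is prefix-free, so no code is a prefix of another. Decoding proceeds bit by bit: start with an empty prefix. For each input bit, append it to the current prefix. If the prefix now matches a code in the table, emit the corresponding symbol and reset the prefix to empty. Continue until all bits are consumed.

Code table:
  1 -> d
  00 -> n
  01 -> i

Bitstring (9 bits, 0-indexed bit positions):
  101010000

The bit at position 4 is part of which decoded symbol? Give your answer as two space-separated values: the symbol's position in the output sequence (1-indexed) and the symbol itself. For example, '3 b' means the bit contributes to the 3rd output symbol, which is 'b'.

Bit 0: prefix='1' -> emit 'd', reset
Bit 1: prefix='0' (no match yet)
Bit 2: prefix='01' -> emit 'i', reset
Bit 3: prefix='0' (no match yet)
Bit 4: prefix='01' -> emit 'i', reset
Bit 5: prefix='0' (no match yet)
Bit 6: prefix='00' -> emit 'n', reset
Bit 7: prefix='0' (no match yet)
Bit 8: prefix='00' -> emit 'n', reset

Answer: 3 i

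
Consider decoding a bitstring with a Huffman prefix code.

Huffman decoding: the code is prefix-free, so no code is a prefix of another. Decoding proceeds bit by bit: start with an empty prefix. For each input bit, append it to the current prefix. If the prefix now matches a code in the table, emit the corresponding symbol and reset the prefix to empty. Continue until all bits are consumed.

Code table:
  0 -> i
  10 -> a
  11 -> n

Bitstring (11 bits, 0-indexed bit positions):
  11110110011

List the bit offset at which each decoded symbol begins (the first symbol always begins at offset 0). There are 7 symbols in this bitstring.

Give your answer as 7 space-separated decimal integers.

Bit 0: prefix='1' (no match yet)
Bit 1: prefix='11' -> emit 'n', reset
Bit 2: prefix='1' (no match yet)
Bit 3: prefix='11' -> emit 'n', reset
Bit 4: prefix='0' -> emit 'i', reset
Bit 5: prefix='1' (no match yet)
Bit 6: prefix='11' -> emit 'n', reset
Bit 7: prefix='0' -> emit 'i', reset
Bit 8: prefix='0' -> emit 'i', reset
Bit 9: prefix='1' (no match yet)
Bit 10: prefix='11' -> emit 'n', reset

Answer: 0 2 4 5 7 8 9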